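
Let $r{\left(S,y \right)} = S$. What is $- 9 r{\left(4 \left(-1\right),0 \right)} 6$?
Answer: $216$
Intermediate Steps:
$- 9 r{\left(4 \left(-1\right),0 \right)} 6 = - 9 \cdot 4 \left(-1\right) 6 = \left(-9\right) \left(-4\right) 6 = 36 \cdot 6 = 216$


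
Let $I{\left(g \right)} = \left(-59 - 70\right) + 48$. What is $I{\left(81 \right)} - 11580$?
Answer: $-11661$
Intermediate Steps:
$I{\left(g \right)} = -81$ ($I{\left(g \right)} = -129 + 48 = -81$)
$I{\left(81 \right)} - 11580 = -81 - 11580 = -11661$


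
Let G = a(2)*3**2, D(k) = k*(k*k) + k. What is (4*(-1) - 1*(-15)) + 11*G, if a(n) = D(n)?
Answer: 1001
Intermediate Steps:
D(k) = k + k**3 (D(k) = k*k**2 + k = k**3 + k = k + k**3)
a(n) = n + n**3
G = 90 (G = (2 + 2**3)*3**2 = (2 + 8)*9 = 10*9 = 90)
(4*(-1) - 1*(-15)) + 11*G = (4*(-1) - 1*(-15)) + 11*90 = (-4 + 15) + 990 = 11 + 990 = 1001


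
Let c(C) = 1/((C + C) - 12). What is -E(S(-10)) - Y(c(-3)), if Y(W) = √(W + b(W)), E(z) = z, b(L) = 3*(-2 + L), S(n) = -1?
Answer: 1 - 2*I*√14/3 ≈ 1.0 - 2.4944*I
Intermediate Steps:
b(L) = -6 + 3*L
c(C) = 1/(-12 + 2*C) (c(C) = 1/(2*C - 12) = 1/(-12 + 2*C))
Y(W) = √(-6 + 4*W) (Y(W) = √(W + (-6 + 3*W)) = √(-6 + 4*W))
-E(S(-10)) - Y(c(-3)) = -1*(-1) - √(-6 + 4*(1/(2*(-6 - 3)))) = 1 - √(-6 + 4*((½)/(-9))) = 1 - √(-6 + 4*((½)*(-⅑))) = 1 - √(-6 + 4*(-1/18)) = 1 - √(-6 - 2/9) = 1 - √(-56/9) = 1 - 2*I*√14/3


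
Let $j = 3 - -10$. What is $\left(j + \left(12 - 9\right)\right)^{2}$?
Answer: $256$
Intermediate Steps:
$j = 13$ ($j = 3 + 10 = 13$)
$\left(j + \left(12 - 9\right)\right)^{2} = \left(13 + \left(12 - 9\right)\right)^{2} = \left(13 + 3\right)^{2} = 16^{2} = 256$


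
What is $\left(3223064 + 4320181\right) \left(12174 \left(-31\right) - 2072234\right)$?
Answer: $-18478144162860$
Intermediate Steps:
$\left(3223064 + 4320181\right) \left(12174 \left(-31\right) - 2072234\right) = 7543245 \left(-377394 - 2072234\right) = 7543245 \left(-2449628\right) = -18478144162860$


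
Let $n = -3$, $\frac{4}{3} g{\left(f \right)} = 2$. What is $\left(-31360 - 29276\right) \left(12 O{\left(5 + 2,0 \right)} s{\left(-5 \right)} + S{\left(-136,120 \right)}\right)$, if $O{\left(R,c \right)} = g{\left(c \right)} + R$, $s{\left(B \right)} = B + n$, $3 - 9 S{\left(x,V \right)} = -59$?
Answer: $\frac{147183784}{3} \approx 4.9061 \cdot 10^{7}$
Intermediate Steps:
$g{\left(f \right)} = \frac{3}{2}$ ($g{\left(f \right)} = \frac{3}{4} \cdot 2 = \frac{3}{2}$)
$S{\left(x,V \right)} = \frac{62}{9}$ ($S{\left(x,V \right)} = \frac{1}{3} - - \frac{59}{9} = \frac{1}{3} + \frac{59}{9} = \frac{62}{9}$)
$s{\left(B \right)} = -3 + B$ ($s{\left(B \right)} = B - 3 = -3 + B$)
$O{\left(R,c \right)} = \frac{3}{2} + R$
$\left(-31360 - 29276\right) \left(12 O{\left(5 + 2,0 \right)} s{\left(-5 \right)} + S{\left(-136,120 \right)}\right) = \left(-31360 - 29276\right) \left(12 \left(\frac{3}{2} + \left(5 + 2\right)\right) \left(-3 - 5\right) + \frac{62}{9}\right) = - 60636 \left(12 \left(\frac{3}{2} + 7\right) \left(-8\right) + \frac{62}{9}\right) = - 60636 \left(12 \cdot \frac{17}{2} \left(-8\right) + \frac{62}{9}\right) = - 60636 \left(102 \left(-8\right) + \frac{62}{9}\right) = - 60636 \left(-816 + \frac{62}{9}\right) = \left(-60636\right) \left(- \frac{7282}{9}\right) = \frac{147183784}{3}$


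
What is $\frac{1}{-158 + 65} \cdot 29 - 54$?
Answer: $- \frac{5051}{93} \approx -54.312$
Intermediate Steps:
$\frac{1}{-158 + 65} \cdot 29 - 54 = \frac{1}{-93} \cdot 29 - 54 = \left(- \frac{1}{93}\right) 29 - 54 = - \frac{29}{93} - 54 = - \frac{5051}{93}$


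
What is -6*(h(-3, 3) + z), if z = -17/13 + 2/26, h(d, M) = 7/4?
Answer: -81/26 ≈ -3.1154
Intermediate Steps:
h(d, M) = 7/4 (h(d, M) = 7*(¼) = 7/4)
z = -16/13 (z = -17*1/13 + 2*(1/26) = -17/13 + 1/13 = -16/13 ≈ -1.2308)
-6*(h(-3, 3) + z) = -6*(7/4 - 16/13) = -6*27/52 = -81/26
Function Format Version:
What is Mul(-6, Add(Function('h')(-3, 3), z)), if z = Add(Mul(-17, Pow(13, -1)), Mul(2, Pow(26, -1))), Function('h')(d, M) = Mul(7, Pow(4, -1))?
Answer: Rational(-81, 26) ≈ -3.1154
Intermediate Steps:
Function('h')(d, M) = Rational(7, 4) (Function('h')(d, M) = Mul(7, Rational(1, 4)) = Rational(7, 4))
z = Rational(-16, 13) (z = Add(Mul(-17, Rational(1, 13)), Mul(2, Rational(1, 26))) = Add(Rational(-17, 13), Rational(1, 13)) = Rational(-16, 13) ≈ -1.2308)
Mul(-6, Add(Function('h')(-3, 3), z)) = Mul(-6, Add(Rational(7, 4), Rational(-16, 13))) = Mul(-6, Rational(27, 52)) = Rational(-81, 26)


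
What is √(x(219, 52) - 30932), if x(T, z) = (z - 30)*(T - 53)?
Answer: 4*I*√1705 ≈ 165.17*I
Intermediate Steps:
x(T, z) = (-53 + T)*(-30 + z) (x(T, z) = (-30 + z)*(-53 + T) = (-53 + T)*(-30 + z))
√(x(219, 52) - 30932) = √((1590 - 53*52 - 30*219 + 219*52) - 30932) = √((1590 - 2756 - 6570 + 11388) - 30932) = √(3652 - 30932) = √(-27280) = 4*I*√1705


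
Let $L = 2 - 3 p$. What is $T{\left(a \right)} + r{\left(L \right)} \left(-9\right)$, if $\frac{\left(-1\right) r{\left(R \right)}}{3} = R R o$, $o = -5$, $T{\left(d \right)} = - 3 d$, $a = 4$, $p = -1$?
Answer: $-3387$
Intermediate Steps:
$L = 5$ ($L = 2 - -3 = 2 + 3 = 5$)
$r{\left(R \right)} = 15 R^{2}$ ($r{\left(R \right)} = - 3 R R \left(-5\right) = - 3 R^{2} \left(-5\right) = - 3 \left(- 5 R^{2}\right) = 15 R^{2}$)
$T{\left(a \right)} + r{\left(L \right)} \left(-9\right) = \left(-3\right) 4 + 15 \cdot 5^{2} \left(-9\right) = -12 + 15 \cdot 25 \left(-9\right) = -12 + 375 \left(-9\right) = -12 - 3375 = -3387$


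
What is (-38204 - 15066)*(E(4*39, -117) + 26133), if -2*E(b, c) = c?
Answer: -1395221205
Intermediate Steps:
E(b, c) = -c/2
(-38204 - 15066)*(E(4*39, -117) + 26133) = (-38204 - 15066)*(-½*(-117) + 26133) = -53270*(117/2 + 26133) = -53270*52383/2 = -1395221205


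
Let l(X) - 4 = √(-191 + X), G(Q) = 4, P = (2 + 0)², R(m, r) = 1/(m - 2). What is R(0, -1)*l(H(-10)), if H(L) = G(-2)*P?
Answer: -2 - 5*I*√7/2 ≈ -2.0 - 6.6144*I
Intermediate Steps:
R(m, r) = 1/(-2 + m)
P = 4 (P = 2² = 4)
H(L) = 16 (H(L) = 4*4 = 16)
l(X) = 4 + √(-191 + X)
R(0, -1)*l(H(-10)) = (4 + √(-191 + 16))/(-2 + 0) = (4 + √(-175))/(-2) = -(4 + 5*I*√7)/2 = -2 - 5*I*√7/2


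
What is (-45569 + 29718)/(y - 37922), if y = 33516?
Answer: 15851/4406 ≈ 3.5976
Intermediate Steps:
(-45569 + 29718)/(y - 37922) = (-45569 + 29718)/(33516 - 37922) = -15851/(-4406) = -15851*(-1/4406) = 15851/4406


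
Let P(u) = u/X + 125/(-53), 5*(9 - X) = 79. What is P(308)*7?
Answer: -300545/901 ≈ -333.57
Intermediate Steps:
X = -34/5 (X = 9 - 1/5*79 = 9 - 79/5 = -34/5 ≈ -6.8000)
P(u) = -125/53 - 5*u/34 (P(u) = u/(-34/5) + 125/(-53) = u*(-5/34) + 125*(-1/53) = -5*u/34 - 125/53 = -125/53 - 5*u/34)
P(308)*7 = (-125/53 - 5/34*308)*7 = (-125/53 - 770/17)*7 = -42935/901*7 = -300545/901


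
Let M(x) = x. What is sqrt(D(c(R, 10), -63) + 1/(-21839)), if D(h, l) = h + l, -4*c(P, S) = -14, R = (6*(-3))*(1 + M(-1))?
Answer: I*sqrt(113512264554)/43678 ≈ 7.7136*I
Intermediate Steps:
R = 0 (R = (6*(-3))*(1 - 1) = -18*0 = 0)
c(P, S) = 7/2 (c(P, S) = -1/4*(-14) = 7/2)
sqrt(D(c(R, 10), -63) + 1/(-21839)) = sqrt((7/2 - 63) + 1/(-21839)) = sqrt(-119/2 - 1/21839) = sqrt(-2598843/43678) = I*sqrt(113512264554)/43678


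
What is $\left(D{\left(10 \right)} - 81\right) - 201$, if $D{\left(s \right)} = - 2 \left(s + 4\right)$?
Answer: $-310$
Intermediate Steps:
$D{\left(s \right)} = -8 - 2 s$ ($D{\left(s \right)} = - 2 \left(4 + s\right) = -8 - 2 s$)
$\left(D{\left(10 \right)} - 81\right) - 201 = \left(\left(-8 - 20\right) - 81\right) - 201 = \left(-28 - 81\right) - 201 = -109 - 201 = -310$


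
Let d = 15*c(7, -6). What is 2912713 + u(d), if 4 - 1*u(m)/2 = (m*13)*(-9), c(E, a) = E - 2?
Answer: 2930271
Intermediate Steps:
c(E, a) = -2 + E
d = 75 (d = 15*(-2 + 7) = 15*5 = 75)
u(m) = 8 + 234*m (u(m) = 8 - 2*m*13*(-9) = 8 - 2*13*m*(-9) = 8 - (-234)*m = 8 + 234*m)
2912713 + u(d) = 2912713 + (8 + 234*75) = 2912713 + (8 + 17550) = 2912713 + 17558 = 2930271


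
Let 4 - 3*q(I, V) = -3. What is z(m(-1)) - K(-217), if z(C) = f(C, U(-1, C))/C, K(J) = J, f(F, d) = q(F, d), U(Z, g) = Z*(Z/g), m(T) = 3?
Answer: 1960/9 ≈ 217.78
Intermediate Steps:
q(I, V) = 7/3 (q(I, V) = 4/3 - ⅓*(-3) = 4/3 + 1 = 7/3)
U(Z, g) = Z²/g
f(F, d) = 7/3
z(C) = 7/(3*C)
z(m(-1)) - K(-217) = (7/3)/3 - 1*(-217) = (7/3)*(⅓) + 217 = 7/9 + 217 = 1960/9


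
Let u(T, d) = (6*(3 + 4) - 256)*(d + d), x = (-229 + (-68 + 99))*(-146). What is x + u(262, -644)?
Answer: 304540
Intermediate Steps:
x = 28908 (x = (-229 + 31)*(-146) = -198*(-146) = 28908)
u(T, d) = -428*d (u(T, d) = (6*7 - 256)*(2*d) = (42 - 256)*(2*d) = -428*d)
x + u(262, -644) = 28908 - 428*(-644) = 28908 + 275632 = 304540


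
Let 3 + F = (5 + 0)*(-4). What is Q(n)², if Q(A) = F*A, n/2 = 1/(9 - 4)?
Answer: 2116/25 ≈ 84.640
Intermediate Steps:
F = -23 (F = -3 + (5 + 0)*(-4) = -3 + 5*(-4) = -3 - 20 = -23)
n = ⅖ (n = 2/(9 - 4) = 2/5 = 2*(⅕) = ⅖ ≈ 0.40000)
Q(A) = -23*A
Q(n)² = (-23*⅖)² = (-46/5)² = 2116/25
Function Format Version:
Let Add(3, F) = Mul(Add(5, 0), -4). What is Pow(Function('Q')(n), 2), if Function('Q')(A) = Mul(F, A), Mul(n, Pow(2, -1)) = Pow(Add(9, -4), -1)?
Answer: Rational(2116, 25) ≈ 84.640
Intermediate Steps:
F = -23 (F = Add(-3, Mul(Add(5, 0), -4)) = Add(-3, Mul(5, -4)) = Add(-3, -20) = -23)
n = Rational(2, 5) (n = Mul(2, Pow(Add(9, -4), -1)) = Mul(2, Pow(5, -1)) = Mul(2, Rational(1, 5)) = Rational(2, 5) ≈ 0.40000)
Function('Q')(A) = Mul(-23, A)
Pow(Function('Q')(n), 2) = Pow(Mul(-23, Rational(2, 5)), 2) = Pow(Rational(-46, 5), 2) = Rational(2116, 25)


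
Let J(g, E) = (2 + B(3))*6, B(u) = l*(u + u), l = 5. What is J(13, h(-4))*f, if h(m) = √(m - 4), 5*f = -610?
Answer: -23424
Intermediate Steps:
f = -122 (f = (⅕)*(-610) = -122)
B(u) = 10*u (B(u) = 5*(u + u) = 5*(2*u) = 10*u)
h(m) = √(-4 + m)
J(g, E) = 192 (J(g, E) = (2 + 10*3)*6 = (2 + 30)*6 = 32*6 = 192)
J(13, h(-4))*f = 192*(-122) = -23424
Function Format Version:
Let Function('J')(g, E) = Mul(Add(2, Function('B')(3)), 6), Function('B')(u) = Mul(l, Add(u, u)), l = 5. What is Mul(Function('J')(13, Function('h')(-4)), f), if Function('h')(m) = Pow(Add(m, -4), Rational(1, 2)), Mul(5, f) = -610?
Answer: -23424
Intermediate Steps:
f = -122 (f = Mul(Rational(1, 5), -610) = -122)
Function('B')(u) = Mul(10, u) (Function('B')(u) = Mul(5, Add(u, u)) = Mul(5, Mul(2, u)) = Mul(10, u))
Function('h')(m) = Pow(Add(-4, m), Rational(1, 2))
Function('J')(g, E) = 192 (Function('J')(g, E) = Mul(Add(2, Mul(10, 3)), 6) = Mul(Add(2, 30), 6) = Mul(32, 6) = 192)
Mul(Function('J')(13, Function('h')(-4)), f) = Mul(192, -122) = -23424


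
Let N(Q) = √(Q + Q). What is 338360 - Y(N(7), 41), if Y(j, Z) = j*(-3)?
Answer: 338360 + 3*√14 ≈ 3.3837e+5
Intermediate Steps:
N(Q) = √2*√Q (N(Q) = √(2*Q) = √2*√Q)
Y(j, Z) = -3*j
338360 - Y(N(7), 41) = 338360 - (-3)*√2*√7 = 338360 - (-3)*√14 = 338360 + 3*√14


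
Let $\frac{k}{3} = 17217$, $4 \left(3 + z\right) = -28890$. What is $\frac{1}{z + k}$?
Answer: $\frac{2}{88851} \approx 2.251 \cdot 10^{-5}$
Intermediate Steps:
$z = - \frac{14451}{2}$ ($z = -3 + \frac{1}{4} \left(-28890\right) = -3 - \frac{14445}{2} = - \frac{14451}{2} \approx -7225.5$)
$k = 51651$ ($k = 3 \cdot 17217 = 51651$)
$\frac{1}{z + k} = \frac{1}{- \frac{14451}{2} + 51651} = \frac{1}{\frac{88851}{2}} = \frac{2}{88851}$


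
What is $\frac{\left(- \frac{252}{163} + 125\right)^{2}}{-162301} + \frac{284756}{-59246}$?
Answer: $- \frac{625954283776049}{127739567993587} \approx -4.9002$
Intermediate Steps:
$\frac{\left(- \frac{252}{163} + 125\right)^{2}}{-162301} + \frac{284756}{-59246} = \left(\left(-252\right) \frac{1}{163} + 125\right)^{2} \left(- \frac{1}{162301}\right) + 284756 \left(- \frac{1}{59246}\right) = \left(- \frac{252}{163} + 125\right)^{2} \left(- \frac{1}{162301}\right) - \frac{142378}{29623} = \left(\frac{20123}{163}\right)^{2} \left(- \frac{1}{162301}\right) - \frac{142378}{29623} = \frac{404935129}{26569} \left(- \frac{1}{162301}\right) - \frac{142378}{29623} = - \frac{404935129}{4312175269} - \frac{142378}{29623} = - \frac{625954283776049}{127739567993587}$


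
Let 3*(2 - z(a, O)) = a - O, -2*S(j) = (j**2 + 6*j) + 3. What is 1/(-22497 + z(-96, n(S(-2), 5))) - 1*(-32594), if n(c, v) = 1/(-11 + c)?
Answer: 37340175259/1145615 ≈ 32594.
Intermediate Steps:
S(j) = -3/2 - 3*j - j**2/2 (S(j) = -((j**2 + 6*j) + 3)/2 = -(3 + j**2 + 6*j)/2 = -3/2 - 3*j - j**2/2)
z(a, O) = 2 - a/3 + O/3 (z(a, O) = 2 - (a - O)/3 = 2 + (-a/3 + O/3) = 2 - a/3 + O/3)
1/(-22497 + z(-96, n(S(-2), 5))) - 1*(-32594) = 1/(-22497 + (2 - 1/3*(-96) + 1/(3*(-11 + (-3/2 - 3*(-2) - 1/2*(-2)**2))))) - 1*(-32594) = 1/(-22497 + (2 + 32 + 1/(3*(-11 + (-3/2 + 6 - 1/2*4))))) + 32594 = 1/(-22497 + (2 + 32 + 1/(3*(-11 + (-3/2 + 6 - 2))))) + 32594 = 1/(-22497 + (2 + 32 + 1/(3*(-11 + 5/2)))) + 32594 = 1/(-22497 + (2 + 32 + 1/(3*(-17/2)))) + 32594 = 1/(-22497 + (2 + 32 + (1/3)*(-2/17))) + 32594 = 1/(-22497 + (2 + 32 - 2/51)) + 32594 = 1/(-22497 + 1732/51) + 32594 = 1/(-1145615/51) + 32594 = -51/1145615 + 32594 = 37340175259/1145615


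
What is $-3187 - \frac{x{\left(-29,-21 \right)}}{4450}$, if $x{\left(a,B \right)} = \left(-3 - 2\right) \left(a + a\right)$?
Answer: $- \frac{1418244}{445} \approx -3187.1$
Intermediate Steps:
$x{\left(a,B \right)} = - 10 a$ ($x{\left(a,B \right)} = - 5 \cdot 2 a = - 10 a$)
$-3187 - \frac{x{\left(-29,-21 \right)}}{4450} = -3187 - \frac{\left(-10\right) \left(-29\right)}{4450} = -3187 - 290 \cdot \frac{1}{4450} = -3187 - \frac{29}{445} = - \frac{1418244}{445}$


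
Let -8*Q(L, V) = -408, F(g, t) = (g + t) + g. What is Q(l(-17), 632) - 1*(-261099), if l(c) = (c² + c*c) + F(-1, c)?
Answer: 261150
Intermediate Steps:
F(g, t) = t + 2*g
l(c) = -2 + c + 2*c² (l(c) = (c² + c*c) + (c + 2*(-1)) = (c² + c²) + (c - 2) = 2*c² + (-2 + c) = -2 + c + 2*c²)
Q(L, V) = 51 (Q(L, V) = -⅛*(-408) = 51)
Q(l(-17), 632) - 1*(-261099) = 51 - 1*(-261099) = 51 + 261099 = 261150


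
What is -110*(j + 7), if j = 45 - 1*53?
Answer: 110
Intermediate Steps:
j = -8 (j = 45 - 53 = -8)
-110*(j + 7) = -110*(-8 + 7) = -110*(-1) = 110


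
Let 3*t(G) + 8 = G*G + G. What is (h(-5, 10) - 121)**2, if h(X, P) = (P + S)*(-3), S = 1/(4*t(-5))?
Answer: 5851561/256 ≈ 22858.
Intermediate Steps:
t(G) = -8/3 + G/3 + G**2/3 (t(G) = -8/3 + (G*G + G)/3 = -8/3 + (G**2 + G)/3 = -8/3 + (G + G**2)/3 = -8/3 + (G/3 + G**2/3) = -8/3 + G/3 + G**2/3)
S = 1/16 (S = 1/(4*(-8/3 + (1/3)*(-5) + (1/3)*(-5)**2)) = 1/(4*(-8/3 - 5/3 + (1/3)*25)) = 1/(4*(-8/3 - 5/3 + 25/3)) = 1/(4*4) = 1/16 ≈ 0.062500)
h(X, P) = -3/16 - 3*P (h(X, P) = (P + 1/16)*(-3) = (1/16 + P)*(-3) = -3/16 - 3*P)
(h(-5, 10) - 121)**2 = ((-3/16 - 3*10) - 121)**2 = ((-3/16 - 30) - 121)**2 = (-483/16 - 121)**2 = (-2419/16)**2 = 5851561/256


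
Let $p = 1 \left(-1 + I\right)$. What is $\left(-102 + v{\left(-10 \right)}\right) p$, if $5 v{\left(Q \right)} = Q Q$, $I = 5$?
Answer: $-328$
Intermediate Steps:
$p = 4$ ($p = 1 \left(-1 + 5\right) = 1 \cdot 4 = 4$)
$v{\left(Q \right)} = \frac{Q^{2}}{5}$ ($v{\left(Q \right)} = \frac{Q Q}{5} = \frac{Q^{2}}{5}$)
$\left(-102 + v{\left(-10 \right)}\right) p = \left(-102 + \frac{\left(-10\right)^{2}}{5}\right) 4 = \left(-102 + \frac{1}{5} \cdot 100\right) 4 = \left(-102 + 20\right) 4 = \left(-82\right) 4 = -328$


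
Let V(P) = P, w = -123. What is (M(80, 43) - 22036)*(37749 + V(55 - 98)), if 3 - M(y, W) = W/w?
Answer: -102183863296/123 ≈ -8.3076e+8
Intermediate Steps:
M(y, W) = 3 + W/123 (M(y, W) = 3 - W/(-123) = 3 - W*(-1)/123 = 3 - (-1)*W/123 = 3 + W/123)
(M(80, 43) - 22036)*(37749 + V(55 - 98)) = ((3 + (1/123)*43) - 22036)*(37749 + (55 - 98)) = ((3 + 43/123) - 22036)*(37749 - 43) = (412/123 - 22036)*37706 = -2710016/123*37706 = -102183863296/123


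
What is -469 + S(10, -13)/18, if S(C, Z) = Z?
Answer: -8455/18 ≈ -469.72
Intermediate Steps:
-469 + S(10, -13)/18 = -469 - 13/18 = -8455/18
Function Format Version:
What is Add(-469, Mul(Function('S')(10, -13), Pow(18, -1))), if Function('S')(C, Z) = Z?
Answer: Rational(-8455, 18) ≈ -469.72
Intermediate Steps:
Add(-469, Mul(Function('S')(10, -13), Pow(18, -1))) = Add(-469, Mul(-13, Pow(18, -1))) = Add(-469, Mul(-13, Rational(1, 18))) = Add(-469, Rational(-13, 18)) = Rational(-8455, 18)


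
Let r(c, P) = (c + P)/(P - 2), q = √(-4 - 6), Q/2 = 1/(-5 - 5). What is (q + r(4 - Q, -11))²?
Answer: -41094/4225 + 68*I*√10/65 ≈ -9.7264 + 3.3082*I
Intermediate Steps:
Q = -⅕ (Q = 2/(-5 - 5) = 2/(-10) = 2*(-⅒) = -⅕ ≈ -0.20000)
q = I*√10 (q = √(-10) = I*√10 ≈ 3.1623*I)
r(c, P) = (P + c)/(-2 + P)
(q + r(4 - Q, -11))² = (I*√10 + (-11 + (4 - 1*(-⅕)))/(-2 - 11))² = (I*√10 + (-11 + (4 + ⅕))/(-13))² = (I*√10 - (-11 + 21/5)/13)² = (I*√10 - 1/13*(-34/5))² = (I*√10 + 34/65)² = (34/65 + I*√10)²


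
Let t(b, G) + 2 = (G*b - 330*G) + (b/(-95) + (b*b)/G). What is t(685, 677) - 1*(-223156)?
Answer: 5970681533/12863 ≈ 4.6418e+5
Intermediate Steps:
t(b, G) = -2 - 330*G - b/95 + G*b + b**2/G (t(b, G) = -2 + ((G*b - 330*G) + (b/(-95) + (b*b)/G)) = -2 + ((-330*G + G*b) + (b*(-1/95) + b**2/G)) = -2 + ((-330*G + G*b) + (-b/95 + b**2/G)) = -2 + (-330*G - b/95 + G*b + b**2/G) = -2 - 330*G - b/95 + G*b + b**2/G)
t(685, 677) - 1*(-223156) = (-2 - 330*677 - 1/95*685 + 677*685 + 685**2/677) - 1*(-223156) = (-2 - 223410 - 137/19 + 463745 + (1/677)*469225) + 223156 = (-2 - 223410 - 137/19 + 463745 + 469225/677) + 223156 = 3100225905/12863 + 223156 = 5970681533/12863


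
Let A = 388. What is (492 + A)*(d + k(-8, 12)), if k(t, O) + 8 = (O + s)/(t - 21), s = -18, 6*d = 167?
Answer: 1534280/87 ≈ 17635.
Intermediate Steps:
d = 167/6 (d = (1/6)*167 = 167/6 ≈ 27.833)
k(t, O) = -8 + (-18 + O)/(-21 + t) (k(t, O) = -8 + (O - 18)/(t - 21) = -8 + (-18 + O)/(-21 + t))
(492 + A)*(d + k(-8, 12)) = (492 + 388)*(167/6 + (150 + 12 - 8*(-8))/(-21 - 8)) = 880*(167/6 + (150 + 12 + 64)/(-29)) = 880*(167/6 - 1/29*226) = 880*(167/6 - 226/29) = 880*(3487/174) = 1534280/87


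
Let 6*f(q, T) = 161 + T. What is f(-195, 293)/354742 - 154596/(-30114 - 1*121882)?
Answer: 3164607419/3110732598 ≈ 1.0173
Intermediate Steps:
f(q, T) = 161/6 + T/6 (f(q, T) = (161 + T)/6 = 161/6 + T/6)
f(-195, 293)/354742 - 154596/(-30114 - 1*121882) = (161/6 + (⅙)*293)/354742 - 154596/(-30114 - 1*121882) = (161/6 + 293/6)*(1/354742) - 154596/(-30114 - 121882) = (227/3)*(1/354742) - 154596/(-151996) = 227/1064226 - 154596*(-1/151996) = 227/1064226 + 2973/2923 = 3164607419/3110732598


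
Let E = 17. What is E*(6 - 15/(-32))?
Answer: 3519/32 ≈ 109.97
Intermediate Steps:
E*(6 - 15/(-32)) = 17*(6 - 15/(-32)) = 17*(6 - 15*(-1/32)) = 17*(6 + 15/32) = 17*(207/32) = 3519/32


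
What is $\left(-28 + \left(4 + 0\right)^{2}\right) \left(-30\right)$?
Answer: $360$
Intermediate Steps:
$\left(-28 + \left(4 + 0\right)^{2}\right) \left(-30\right) = \left(-28 + 4^{2}\right) \left(-30\right) = \left(-28 + 16\right) \left(-30\right) = \left(-12\right) \left(-30\right) = 360$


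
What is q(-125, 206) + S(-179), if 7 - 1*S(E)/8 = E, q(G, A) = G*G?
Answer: 17113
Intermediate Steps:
q(G, A) = G²
S(E) = 56 - 8*E
q(-125, 206) + S(-179) = (-125)² + (56 - 8*(-179)) = 15625 + (56 + 1432) = 15625 + 1488 = 17113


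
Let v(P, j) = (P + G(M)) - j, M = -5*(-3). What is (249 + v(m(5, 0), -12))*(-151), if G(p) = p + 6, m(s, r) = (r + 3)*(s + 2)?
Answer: -45753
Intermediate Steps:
M = 15
m(s, r) = (2 + s)*(3 + r) (m(s, r) = (3 + r)*(2 + s) = (2 + s)*(3 + r))
G(p) = 6 + p
v(P, j) = 21 + P - j (v(P, j) = (P + (6 + 15)) - j = (P + 21) - j = (21 + P) - j = 21 + P - j)
(249 + v(m(5, 0), -12))*(-151) = (249 + (21 + (6 + 2*0 + 3*5 + 0*5) - 1*(-12)))*(-151) = (249 + (21 + (6 + 0 + 15 + 0) + 12))*(-151) = (249 + (21 + 21 + 12))*(-151) = (249 + 54)*(-151) = 303*(-151) = -45753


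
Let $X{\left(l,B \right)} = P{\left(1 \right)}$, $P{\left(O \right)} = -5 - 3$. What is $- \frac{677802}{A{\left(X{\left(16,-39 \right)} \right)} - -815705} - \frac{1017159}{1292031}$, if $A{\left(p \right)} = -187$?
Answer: $- \frac{21862213708}{13508647911} \approx -1.6184$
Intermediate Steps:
$P{\left(O \right)} = -8$ ($P{\left(O \right)} = -5 - 3 = -8$)
$X{\left(l,B \right)} = -8$
$- \frac{677802}{A{\left(X{\left(16,-39 \right)} \right)} - -815705} - \frac{1017159}{1292031} = - \frac{677802}{-187 - -815705} - \frac{1017159}{1292031} = - \frac{677802}{-187 + 815705} - \frac{26081}{33129} = - \frac{677802}{815518} - \frac{26081}{33129} = \left(-677802\right) \frac{1}{815518} - \frac{26081}{33129} = - \frac{338901}{407759} - \frac{26081}{33129} = - \frac{21862213708}{13508647911}$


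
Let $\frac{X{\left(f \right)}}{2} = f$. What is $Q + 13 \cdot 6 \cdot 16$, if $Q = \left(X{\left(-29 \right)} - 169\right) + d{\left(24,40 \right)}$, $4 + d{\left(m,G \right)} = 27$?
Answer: $1044$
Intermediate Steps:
$X{\left(f \right)} = 2 f$
$d{\left(m,G \right)} = 23$ ($d{\left(m,G \right)} = -4 + 27 = 23$)
$Q = -204$ ($Q = \left(2 \left(-29\right) - 169\right) + 23 = \left(-58 - 169\right) + 23 = -227 + 23 = -204$)
$Q + 13 \cdot 6 \cdot 16 = -204 + 13 \cdot 6 \cdot 16 = -204 + 78 \cdot 16 = -204 + 1248 = 1044$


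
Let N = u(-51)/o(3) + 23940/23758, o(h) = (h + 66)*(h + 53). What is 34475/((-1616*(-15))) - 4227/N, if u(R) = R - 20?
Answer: -134328831170233/31448748144 ≈ -4271.4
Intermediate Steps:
u(R) = -20 + R
o(h) = (53 + h)*(66 + h) (o(h) = (66 + h)*(53 + h) = (53 + h)*(66 + h))
N = 6486953/6557208 (N = (-20 - 51)/(3498 + 3² + 119*3) + 23940/23758 = -71/(3498 + 9 + 357) + 23940*(1/23758) = -71/3864 + 1710/1697 = 6486953/6557208 ≈ 0.98929)
34475/((-1616*(-15))) - 4227/N = 34475/((-1616*(-15))) - 4227/6486953/6557208 = 34475/24240 - 4227*6557208/6486953 = 34475*(1/24240) - 27717318216/6486953 = 6895/4848 - 27717318216/6486953 = -134328831170233/31448748144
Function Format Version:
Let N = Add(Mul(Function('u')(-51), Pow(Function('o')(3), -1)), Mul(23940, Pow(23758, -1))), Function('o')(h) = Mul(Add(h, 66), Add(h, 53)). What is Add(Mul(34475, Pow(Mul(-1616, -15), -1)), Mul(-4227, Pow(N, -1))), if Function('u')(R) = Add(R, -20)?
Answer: Rational(-134328831170233, 31448748144) ≈ -4271.4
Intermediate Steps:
Function('u')(R) = Add(-20, R)
Function('o')(h) = Mul(Add(53, h), Add(66, h)) (Function('o')(h) = Mul(Add(66, h), Add(53, h)) = Mul(Add(53, h), Add(66, h)))
N = Rational(6486953, 6557208) (N = Add(Mul(Add(-20, -51), Pow(Add(3498, Pow(3, 2), Mul(119, 3)), -1)), Mul(23940, Pow(23758, -1))) = Add(Mul(-71, Pow(Add(3498, 9, 357), -1)), Mul(23940, Rational(1, 23758))) = Add(Mul(-71, Pow(3864, -1)), Rational(1710, 1697)) = Add(Mul(-71, Rational(1, 3864)), Rational(1710, 1697)) = Add(Rational(-71, 3864), Rational(1710, 1697)) = Rational(6486953, 6557208) ≈ 0.98929)
Add(Mul(34475, Pow(Mul(-1616, -15), -1)), Mul(-4227, Pow(N, -1))) = Add(Mul(34475, Pow(Mul(-1616, -15), -1)), Mul(-4227, Pow(Rational(6486953, 6557208), -1))) = Add(Mul(34475, Pow(24240, -1)), Mul(-4227, Rational(6557208, 6486953))) = Add(Mul(34475, Rational(1, 24240)), Rational(-27717318216, 6486953)) = Add(Rational(6895, 4848), Rational(-27717318216, 6486953)) = Rational(-134328831170233, 31448748144)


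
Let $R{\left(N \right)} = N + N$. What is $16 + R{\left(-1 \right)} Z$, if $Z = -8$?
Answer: $32$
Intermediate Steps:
$R{\left(N \right)} = 2 N$
$16 + R{\left(-1 \right)} Z = 16 + 2 \left(-1\right) \left(-8\right) = 16 - -16 = 16 + 16 = 32$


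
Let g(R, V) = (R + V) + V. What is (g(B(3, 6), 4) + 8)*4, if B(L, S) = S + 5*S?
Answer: 208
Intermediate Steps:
B(L, S) = 6*S
g(R, V) = R + 2*V
(g(B(3, 6), 4) + 8)*4 = ((6*6 + 2*4) + 8)*4 = ((36 + 8) + 8)*4 = (44 + 8)*4 = 52*4 = 208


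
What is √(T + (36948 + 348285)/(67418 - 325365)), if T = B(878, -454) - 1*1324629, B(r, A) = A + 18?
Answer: 2*I*√22041372968546059/257947 ≈ 1151.1*I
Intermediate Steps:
B(r, A) = 18 + A
T = -1325065 (T = (18 - 454) - 1*1324629 = -436 - 1324629 = -1325065)
√(T + (36948 + 348285)/(67418 - 325365)) = √(-1325065 + (36948 + 348285)/(67418 - 325365)) = √(-1325065 + 385233/(-257947)) = √(-1325065 + 385233*(-1/257947)) = √(-1325065 - 385233/257947) = √(-341796926788/257947) = 2*I*√22041372968546059/257947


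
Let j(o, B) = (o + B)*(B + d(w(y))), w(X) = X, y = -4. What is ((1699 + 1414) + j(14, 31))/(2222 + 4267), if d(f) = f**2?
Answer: 5228/6489 ≈ 0.80567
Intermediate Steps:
j(o, B) = (16 + B)*(B + o) (j(o, B) = (o + B)*(B + (-4)**2) = (B + o)*(B + 16) = (B + o)*(16 + B) = (16 + B)*(B + o))
((1699 + 1414) + j(14, 31))/(2222 + 4267) = ((1699 + 1414) + (31**2 + 16*31 + 16*14 + 31*14))/(2222 + 4267) = (3113 + (961 + 496 + 224 + 434))/6489 = (3113 + 2115)*(1/6489) = 5228*(1/6489) = 5228/6489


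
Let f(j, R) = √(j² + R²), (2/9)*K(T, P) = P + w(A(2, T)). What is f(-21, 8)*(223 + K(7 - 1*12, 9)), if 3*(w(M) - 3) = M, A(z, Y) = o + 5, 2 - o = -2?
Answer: 581*√505/2 ≈ 6528.2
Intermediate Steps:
o = 4 (o = 2 - 1*(-2) = 2 + 2 = 4)
A(z, Y) = 9 (A(z, Y) = 4 + 5 = 9)
w(M) = 3 + M/3
K(T, P) = 27 + 9*P/2 (K(T, P) = 9*(P + (3 + (⅓)*9))/2 = 9*(P + (3 + 3))/2 = 9*(P + 6)/2 = 9*(6 + P)/2 = 27 + 9*P/2)
f(j, R) = √(R² + j²)
f(-21, 8)*(223 + K(7 - 1*12, 9)) = √(8² + (-21)²)*(223 + (27 + (9/2)*9)) = √(64 + 441)*(223 + (27 + 81/2)) = √505*(223 + 135/2) = √505*(581/2) = 581*√505/2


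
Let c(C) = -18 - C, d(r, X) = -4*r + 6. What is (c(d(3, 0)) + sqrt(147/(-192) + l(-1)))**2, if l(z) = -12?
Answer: (96 - I*sqrt(817))**2/64 ≈ 131.23 - 85.75*I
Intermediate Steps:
d(r, X) = 6 - 4*r
(c(d(3, 0)) + sqrt(147/(-192) + l(-1)))**2 = ((-18 - (6 - 4*3)) + sqrt(147/(-192) - 12))**2 = ((-18 - (6 - 12)) + sqrt(147*(-1/192) - 12))**2 = ((-18 - 1*(-6)) + sqrt(-49/64 - 12))**2 = ((-18 + 6) + sqrt(-817/64))**2 = (-12 + I*sqrt(817)/8)**2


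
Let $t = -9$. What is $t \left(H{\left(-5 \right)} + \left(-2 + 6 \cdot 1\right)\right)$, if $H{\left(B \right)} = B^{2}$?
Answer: $-261$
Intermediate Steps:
$t \left(H{\left(-5 \right)} + \left(-2 + 6 \cdot 1\right)\right) = - 9 \left(\left(-5\right)^{2} + \left(-2 + 6 \cdot 1\right)\right) = - 9 \left(25 + \left(-2 + 6\right)\right) = - 9 \left(25 + 4\right) = \left(-9\right) 29 = -261$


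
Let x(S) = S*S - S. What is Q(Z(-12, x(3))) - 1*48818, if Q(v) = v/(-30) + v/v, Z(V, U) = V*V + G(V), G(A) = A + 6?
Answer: -244108/5 ≈ -48822.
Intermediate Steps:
G(A) = 6 + A
x(S) = S**2 - S
Z(V, U) = 6 + V + V**2 (Z(V, U) = V*V + (6 + V) = V**2 + (6 + V) = 6 + V + V**2)
Q(v) = 1 - v/30 (Q(v) = v*(-1/30) + 1 = -v/30 + 1 = 1 - v/30)
Q(Z(-12, x(3))) - 1*48818 = (1 - (6 - 12 + (-12)**2)/30) - 1*48818 = (1 - (6 - 12 + 144)/30) - 48818 = (1 - 1/30*138) - 48818 = (1 - 23/5) - 48818 = -18/5 - 48818 = -244108/5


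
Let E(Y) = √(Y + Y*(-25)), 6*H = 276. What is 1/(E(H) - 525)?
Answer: -175/92243 - 4*I*√69/276729 ≈ -0.0018972 - 0.00012007*I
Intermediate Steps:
H = 46 (H = (⅙)*276 = 46)
E(Y) = 2*√6*√(-Y) (E(Y) = √(Y - 25*Y) = √(-24*Y) = 2*√6*√(-Y))
1/(E(H) - 525) = 1/(2*√6*√(-1*46) - 525) = 1/(2*√6*√(-46) - 525) = 1/(2*√6*(I*√46) - 525) = 1/(4*I*√69 - 525) = 1/(-525 + 4*I*√69)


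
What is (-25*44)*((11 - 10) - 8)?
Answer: 7700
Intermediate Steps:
(-25*44)*((11 - 10) - 8) = -1100*(1 - 8) = -1100*(-7) = 7700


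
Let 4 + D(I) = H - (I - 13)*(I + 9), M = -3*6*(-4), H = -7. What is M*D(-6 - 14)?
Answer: -26928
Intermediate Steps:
M = 72 (M = -18*(-4) = 72)
D(I) = -11 - (-13 + I)*(9 + I) (D(I) = -4 + (-7 - (I - 13)*(I + 9)) = -4 + (-7 - (-13 + I)*(9 + I)) = -11 - (-13 + I)*(9 + I))
M*D(-6 - 14) = 72*(106 - (-6 - 14)**2 + 4*(-6 - 14)) = 72*(106 - 1*(-20)**2 + 4*(-20)) = 72*(106 - 1*400 - 80) = 72*(106 - 400 - 80) = 72*(-374) = -26928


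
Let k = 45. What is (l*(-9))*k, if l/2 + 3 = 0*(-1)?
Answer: 2430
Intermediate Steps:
l = -6 (l = -6 + 2*(0*(-1)) = -6 + 2*0 = -6 + 0 = -6)
(l*(-9))*k = -6*(-9)*45 = 54*45 = 2430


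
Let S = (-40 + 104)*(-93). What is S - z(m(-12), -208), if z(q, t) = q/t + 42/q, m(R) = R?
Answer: -309325/52 ≈ -5948.6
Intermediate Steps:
z(q, t) = 42/q + q/t
S = -5952 (S = 64*(-93) = -5952)
S - z(m(-12), -208) = -5952 - (42/(-12) - 12/(-208)) = -5952 - (42*(-1/12) - 12*(-1/208)) = -5952 - (-7/2 + 3/52) = -5952 - 1*(-179/52) = -5952 + 179/52 = -309325/52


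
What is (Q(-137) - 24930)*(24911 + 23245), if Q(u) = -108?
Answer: -1205729928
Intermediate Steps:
(Q(-137) - 24930)*(24911 + 23245) = (-108 - 24930)*(24911 + 23245) = -25038*48156 = -1205729928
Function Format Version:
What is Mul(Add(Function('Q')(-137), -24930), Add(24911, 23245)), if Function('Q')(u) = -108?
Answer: -1205729928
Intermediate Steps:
Mul(Add(Function('Q')(-137), -24930), Add(24911, 23245)) = Mul(Add(-108, -24930), Add(24911, 23245)) = Mul(-25038, 48156) = -1205729928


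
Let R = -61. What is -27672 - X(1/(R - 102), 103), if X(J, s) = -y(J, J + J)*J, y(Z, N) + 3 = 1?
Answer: -4510534/163 ≈ -27672.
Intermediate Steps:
y(Z, N) = -2 (y(Z, N) = -3 + 1 = -2)
X(J, s) = 2*J (X(J, s) = -(-2)*J = 2*J)
-27672 - X(1/(R - 102), 103) = -27672 - 2/(-61 - 102) = -27672 - 2/(-163) = -27672 - 2*(-1)/163 = -27672 - 1*(-2/163) = -27672 + 2/163 = -4510534/163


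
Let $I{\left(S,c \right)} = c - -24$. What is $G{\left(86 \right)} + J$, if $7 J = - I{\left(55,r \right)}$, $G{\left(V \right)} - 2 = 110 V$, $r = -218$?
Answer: $\frac{66428}{7} \approx 9489.7$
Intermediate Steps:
$I{\left(S,c \right)} = 24 + c$ ($I{\left(S,c \right)} = c + 24 = 24 + c$)
$G{\left(V \right)} = 2 + 110 V$
$J = \frac{194}{7}$ ($J = \frac{\left(-1\right) \left(24 - 218\right)}{7} = \frac{\left(-1\right) \left(-194\right)}{7} = \frac{1}{7} \cdot 194 = \frac{194}{7} \approx 27.714$)
$G{\left(86 \right)} + J = \left(2 + 110 \cdot 86\right) + \frac{194}{7} = \left(2 + 9460\right) + \frac{194}{7} = 9462 + \frac{194}{7} = \frac{66428}{7}$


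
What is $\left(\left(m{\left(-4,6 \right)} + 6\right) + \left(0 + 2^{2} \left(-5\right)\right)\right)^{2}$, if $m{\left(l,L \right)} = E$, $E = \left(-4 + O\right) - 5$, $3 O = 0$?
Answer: $529$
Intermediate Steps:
$O = 0$ ($O = \frac{1}{3} \cdot 0 = 0$)
$E = -9$ ($E = \left(-4 + 0\right) - 5 = -4 - 5 = -9$)
$m{\left(l,L \right)} = -9$
$\left(\left(m{\left(-4,6 \right)} + 6\right) + \left(0 + 2^{2} \left(-5\right)\right)\right)^{2} = \left(\left(-9 + 6\right) + \left(0 + 2^{2} \left(-5\right)\right)\right)^{2} = \left(-3 + \left(0 + 4 \left(-5\right)\right)\right)^{2} = \left(-3 + \left(0 - 20\right)\right)^{2} = \left(-3 - 20\right)^{2} = \left(-23\right)^{2} = 529$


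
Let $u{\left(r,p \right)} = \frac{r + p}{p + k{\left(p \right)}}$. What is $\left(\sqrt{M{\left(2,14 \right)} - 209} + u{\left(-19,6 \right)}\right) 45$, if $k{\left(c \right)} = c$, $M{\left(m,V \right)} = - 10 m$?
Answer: $- \frac{195}{4} + 45 i \sqrt{229} \approx -48.75 + 680.97 i$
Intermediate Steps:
$u{\left(r,p \right)} = \frac{p + r}{2 p}$ ($u{\left(r,p \right)} = \frac{r + p}{p + p} = \frac{p + r}{2 p}$)
$\left(\sqrt{M{\left(2,14 \right)} - 209} + u{\left(-19,6 \right)}\right) 45 = \left(\sqrt{\left(-10\right) 2 - 209} + \frac{6 - 19}{2 \cdot 6}\right) 45 = \left(\sqrt{-20 - 209} + \frac{1}{2} \cdot \frac{1}{6} \left(-13\right)\right) 45 = \left(\sqrt{-229} - \frac{13}{12}\right) 45 = \left(i \sqrt{229} - \frac{13}{12}\right) 45 = \left(- \frac{13}{12} + i \sqrt{229}\right) 45 = - \frac{195}{4} + 45 i \sqrt{229}$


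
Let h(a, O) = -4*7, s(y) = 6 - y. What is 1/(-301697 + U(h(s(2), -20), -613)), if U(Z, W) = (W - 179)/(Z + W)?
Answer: -641/193386985 ≈ -3.3146e-6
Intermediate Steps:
h(a, O) = -28
U(Z, W) = (-179 + W)/(W + Z)
1/(-301697 + U(h(s(2), -20), -613)) = 1/(-301697 + (-179 - 613)/(-613 - 28)) = 1/(-301697 - 792/(-641)) = 1/(-301697 - 1/641*(-792)) = 1/(-301697 + 792/641) = 1/(-193386985/641) = -641/193386985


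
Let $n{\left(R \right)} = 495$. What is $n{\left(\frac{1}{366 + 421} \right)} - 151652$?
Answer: $-151157$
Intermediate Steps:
$n{\left(\frac{1}{366 + 421} \right)} - 151652 = 495 - 151652 = -151157$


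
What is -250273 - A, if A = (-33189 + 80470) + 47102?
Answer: -344656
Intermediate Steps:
A = 94383 (A = 47281 + 47102 = 94383)
-250273 - A = -250273 - 1*94383 = -250273 - 94383 = -344656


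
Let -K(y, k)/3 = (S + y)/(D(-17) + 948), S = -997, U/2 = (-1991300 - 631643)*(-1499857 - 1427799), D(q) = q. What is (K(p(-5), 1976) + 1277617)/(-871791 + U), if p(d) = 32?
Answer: 1189464322/14298436487576675 ≈ 8.3188e-8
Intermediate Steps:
U = 15358149623216 (U = 2*((-1991300 - 631643)*(-1499857 - 1427799)) = 2*(-2622943*(-2927656)) = 2*7679074811608 = 15358149623216)
K(y, k) = 2991/931 - 3*y/931 (K(y, k) = -3*(-997 + y)/(-17 + 948) = -3*(-997 + y)/931 = -3*(-997/931 + y/931) = 2991/931 - 3*y/931)
(K(p(-5), 1976) + 1277617)/(-871791 + U) = ((2991/931 - 3/931*32) + 1277617)/(-871791 + 15358149623216) = ((2991/931 - 96/931) + 1277617)/15358148751425 = (2895/931 + 1277617)*(1/15358148751425) = (1189464322/931)*(1/15358148751425) = 1189464322/14298436487576675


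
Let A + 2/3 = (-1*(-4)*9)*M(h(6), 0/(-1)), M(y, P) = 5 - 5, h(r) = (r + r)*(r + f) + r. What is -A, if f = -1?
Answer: ⅔ ≈ 0.66667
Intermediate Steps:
h(r) = r + 2*r*(-1 + r) (h(r) = (r + r)*(r - 1) + r = (2*r)*(-1 + r) + r = 2*r*(-1 + r) + r = r + 2*r*(-1 + r))
M(y, P) = 0
A = -⅔ (A = -⅔ + (-1*(-4)*9)*0 = -⅔ + (4*9)*0 = -⅔ + 36*0 = -⅔ + 0 = -⅔ ≈ -0.66667)
-A = -1*(-⅔) = ⅔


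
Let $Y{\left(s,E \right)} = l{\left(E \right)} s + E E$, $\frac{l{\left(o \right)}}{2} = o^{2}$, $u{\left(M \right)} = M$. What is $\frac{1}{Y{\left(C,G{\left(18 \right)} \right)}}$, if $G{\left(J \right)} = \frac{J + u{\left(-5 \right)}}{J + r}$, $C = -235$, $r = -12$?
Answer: $- \frac{36}{79261} \approx -0.0004542$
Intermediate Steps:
$l{\left(o \right)} = 2 o^{2}$
$G{\left(J \right)} = \frac{-5 + J}{-12 + J}$ ($G{\left(J \right)} = \frac{J - 5}{J - 12} = \frac{-5 + J}{-12 + J}$)
$Y{\left(s,E \right)} = E^{2} + 2 s E^{2}$ ($Y{\left(s,E \right)} = 2 E^{2} s + E E = 2 s E^{2} + E^{2} = E^{2} + 2 s E^{2}$)
$\frac{1}{Y{\left(C,G{\left(18 \right)} \right)}} = \frac{1}{\left(\frac{-5 + 18}{-12 + 18}\right)^{2} \left(1 + 2 \left(-235\right)\right)} = \frac{1}{\left(\frac{1}{6} \cdot 13\right)^{2} \left(1 - 470\right)} = \frac{1}{\left(\frac{1}{6} \cdot 13\right)^{2} \left(-469\right)} = \frac{1}{\left(\frac{13}{6}\right)^{2} \left(-469\right)} = \frac{1}{\frac{169}{36} \left(-469\right)} = \frac{1}{- \frac{79261}{36}} = - \frac{36}{79261}$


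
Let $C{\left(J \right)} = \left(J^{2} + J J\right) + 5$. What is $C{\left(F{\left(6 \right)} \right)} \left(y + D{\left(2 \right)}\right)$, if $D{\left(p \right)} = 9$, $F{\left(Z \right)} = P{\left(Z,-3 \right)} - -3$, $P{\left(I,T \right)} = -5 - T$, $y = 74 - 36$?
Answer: $329$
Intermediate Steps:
$y = 38$
$F{\left(Z \right)} = 1$ ($F{\left(Z \right)} = \left(-5 - -3\right) - -3 = \left(-5 + 3\right) + 3 = -2 + 3 = 1$)
$C{\left(J \right)} = 5 + 2 J^{2}$ ($C{\left(J \right)} = \left(J^{2} + J^{2}\right) + 5 = 2 J^{2} + 5 = 5 + 2 J^{2}$)
$C{\left(F{\left(6 \right)} \right)} \left(y + D{\left(2 \right)}\right) = \left(5 + 2 \cdot 1^{2}\right) \left(38 + 9\right) = \left(5 + 2 \cdot 1\right) 47 = \left(5 + 2\right) 47 = 7 \cdot 47 = 329$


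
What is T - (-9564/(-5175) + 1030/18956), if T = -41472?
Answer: -678079641839/16349550 ≈ -41474.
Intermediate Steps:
T - (-9564/(-5175) + 1030/18956) = -41472 - (-9564/(-5175) + 1030/18956) = -41472 - (-9564*(-1/5175) + 1030*(1/18956)) = -41472 - (3188/1725 + 515/9478) = -41472 - 1*31104239/16349550 = -41472 - 31104239/16349550 = -678079641839/16349550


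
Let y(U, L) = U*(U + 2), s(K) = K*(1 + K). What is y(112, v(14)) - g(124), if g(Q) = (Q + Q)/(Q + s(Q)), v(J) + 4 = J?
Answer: 804383/63 ≈ 12768.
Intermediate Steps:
v(J) = -4 + J
g(Q) = 2*Q/(Q + Q*(1 + Q)) (g(Q) = (Q + Q)/(Q + Q*(1 + Q)) = (2*Q)/(Q + Q*(1 + Q)) = 2*Q/(Q + Q*(1 + Q)))
y(U, L) = U*(2 + U)
y(112, v(14)) - g(124) = 112*(2 + 112) - 2/(2 + 124) = 112*114 - 2/126 = 12768 - 2/126 = 12768 - 1*1/63 = 12768 - 1/63 = 804383/63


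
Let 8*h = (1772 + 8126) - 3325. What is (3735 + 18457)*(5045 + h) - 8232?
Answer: 130183910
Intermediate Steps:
h = 6573/8 (h = ((1772 + 8126) - 3325)/8 = (9898 - 3325)/8 = (⅛)*6573 = 6573/8 ≈ 821.63)
(3735 + 18457)*(5045 + h) - 8232 = (3735 + 18457)*(5045 + 6573/8) - 8232 = 22192*(46933/8) - 8232 = 130192142 - 8232 = 130183910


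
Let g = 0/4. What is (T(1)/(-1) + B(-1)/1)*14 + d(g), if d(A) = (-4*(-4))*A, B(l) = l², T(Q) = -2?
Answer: 42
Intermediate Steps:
g = 0 (g = 0*(¼) = 0)
d(A) = 16*A
(T(1)/(-1) + B(-1)/1)*14 + d(g) = (-2/(-1) + (-1)²/1)*14 + 16*0 = (-2*(-1) + 1*1)*14 + 0 = (2 + 1)*14 + 0 = 3*14 + 0 = 42 + 0 = 42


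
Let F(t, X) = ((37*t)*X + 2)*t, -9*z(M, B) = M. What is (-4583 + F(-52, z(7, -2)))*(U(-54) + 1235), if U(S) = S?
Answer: -876914939/9 ≈ -9.7435e+7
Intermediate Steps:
z(M, B) = -M/9
F(t, X) = t*(2 + 37*X*t) (F(t, X) = (37*X*t + 2)*t = (2 + 37*X*t)*t = t*(2 + 37*X*t))
(-4583 + F(-52, z(7, -2)))*(U(-54) + 1235) = (-4583 - 52*(2 + 37*(-⅑*7)*(-52)))*(-54 + 1235) = (-4583 - 52*(2 + 37*(-7/9)*(-52)))*1181 = (-4583 - 52*(2 + 13468/9))*1181 = (-4583 - 52*13486/9)*1181 = (-4583 - 701272/9)*1181 = -742519/9*1181 = -876914939/9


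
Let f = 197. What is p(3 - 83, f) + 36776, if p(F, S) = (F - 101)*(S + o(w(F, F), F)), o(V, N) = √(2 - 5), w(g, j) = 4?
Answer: 1119 - 181*I*√3 ≈ 1119.0 - 313.5*I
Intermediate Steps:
o(V, N) = I*√3 (o(V, N) = √(-3) = I*√3)
p(F, S) = (-101 + F)*(S + I*√3) (p(F, S) = (F - 101)*(S + I*√3) = (-101 + F)*(S + I*√3))
p(3 - 83, f) + 36776 = (-101*197 + (3 - 83)*197 - 101*I*√3 + I*(3 - 83)*√3) + 36776 = (-19897 - 80*197 - 101*I*√3 + I*(-80)*√3) + 36776 = (-19897 - 15760 - 101*I*√3 - 80*I*√3) + 36776 = (-35657 - 181*I*√3) + 36776 = 1119 - 181*I*√3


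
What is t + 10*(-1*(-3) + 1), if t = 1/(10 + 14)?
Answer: 961/24 ≈ 40.042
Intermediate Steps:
t = 1/24 ≈ 0.041667
t + 10*(-1*(-3) + 1) = 1/24 + 10*(-1*(-3) + 1) = 1/24 + 10*(3 + 1) = 1/24 + 10*4 = 1/24 + 40 = 961/24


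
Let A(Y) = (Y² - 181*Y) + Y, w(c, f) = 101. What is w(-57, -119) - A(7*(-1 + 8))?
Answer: 6520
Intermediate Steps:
A(Y) = Y² - 180*Y
w(-57, -119) - A(7*(-1 + 8)) = 101 - 7*(-1 + 8)*(-180 + 7*(-1 + 8)) = 101 - 7*7*(-180 + 7*7) = 101 - 49*(-180 + 49) = 101 - 49*(-131) = 101 - 1*(-6419) = 101 + 6419 = 6520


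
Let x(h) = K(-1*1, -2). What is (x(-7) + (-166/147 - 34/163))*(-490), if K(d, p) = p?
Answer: 799780/489 ≈ 1635.5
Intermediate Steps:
x(h) = -2
(x(-7) + (-166/147 - 34/163))*(-490) = (-2 + (-166/147 - 34/163))*(-490) = (-2 - 32056/23961)*(-490) = -79978/23961*(-490) = 799780/489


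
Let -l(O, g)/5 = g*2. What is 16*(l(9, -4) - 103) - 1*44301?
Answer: -45309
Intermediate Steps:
l(O, g) = -10*g (l(O, g) = -5*g*2 = -10*g)
16*(l(9, -4) - 103) - 1*44301 = 16*(-10*(-4) - 103) - 1*44301 = 16*(40 - 103) - 44301 = 16*(-63) - 44301 = -1008 - 44301 = -45309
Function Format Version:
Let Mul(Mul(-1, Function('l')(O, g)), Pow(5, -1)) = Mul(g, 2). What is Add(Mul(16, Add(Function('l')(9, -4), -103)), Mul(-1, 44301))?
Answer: -45309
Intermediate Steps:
Function('l')(O, g) = Mul(-10, g) (Function('l')(O, g) = Mul(-5, Mul(g, 2)) = Mul(-5, Mul(2, g)) = Mul(-10, g))
Add(Mul(16, Add(Function('l')(9, -4), -103)), Mul(-1, 44301)) = Add(Mul(16, Add(Mul(-10, -4), -103)), Mul(-1, 44301)) = Add(Mul(16, Add(40, -103)), -44301) = Add(Mul(16, -63), -44301) = Add(-1008, -44301) = -45309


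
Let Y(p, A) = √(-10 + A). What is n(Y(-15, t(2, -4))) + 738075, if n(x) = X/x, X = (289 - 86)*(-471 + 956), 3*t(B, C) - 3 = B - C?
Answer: 738075 - 14065*I*√7 ≈ 7.3808e+5 - 37213.0*I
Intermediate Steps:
t(B, C) = 1 - C/3 + B/3 (t(B, C) = 1 + (B - C)/3 = 1 + (-C/3 + B/3) = 1 - C/3 + B/3)
X = 98455 (X = 203*485 = 98455)
n(x) = 98455/x
n(Y(-15, t(2, -4))) + 738075 = 98455/(√(-10 + (1 - ⅓*(-4) + (⅓)*2))) + 738075 = 98455/(√(-10 + (1 + 4/3 + ⅔))) + 738075 = 98455/(√(-10 + 3)) + 738075 = 98455/(√(-7)) + 738075 = 98455/((I*√7)) + 738075 = 98455*(-I*√7/7) + 738075 = -14065*I*√7 + 738075 = 738075 - 14065*I*√7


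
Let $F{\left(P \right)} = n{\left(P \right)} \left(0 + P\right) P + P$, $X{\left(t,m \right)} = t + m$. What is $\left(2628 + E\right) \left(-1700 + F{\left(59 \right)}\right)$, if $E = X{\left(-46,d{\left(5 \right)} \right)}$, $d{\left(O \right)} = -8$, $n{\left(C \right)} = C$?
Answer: $524421612$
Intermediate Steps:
$X{\left(t,m \right)} = m + t$
$F{\left(P \right)} = P + P^{3}$ ($F{\left(P \right)} = P \left(0 + P\right) P + P = P P P + P = P P^{2} + P = P^{3} + P = P + P^{3}$)
$E = -54$ ($E = -8 - 46 = -54$)
$\left(2628 + E\right) \left(-1700 + F{\left(59 \right)}\right) = \left(2628 - 54\right) \left(-1700 + \left(59 + 59^{3}\right)\right) = 2574 \left(-1700 + \left(59 + 205379\right)\right) = 2574 \left(-1700 + 205438\right) = 2574 \cdot 203738 = 524421612$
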